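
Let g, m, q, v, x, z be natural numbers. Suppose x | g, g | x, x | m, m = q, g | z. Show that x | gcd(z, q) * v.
g | x and x | g, therefore g = x. Since g | z, x | z. Because m = q and x | m, x | q. Because x | z, x | gcd(z, q). Then x | gcd(z, q) * v.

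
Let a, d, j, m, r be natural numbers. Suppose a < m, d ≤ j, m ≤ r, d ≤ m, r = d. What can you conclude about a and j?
a < j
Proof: r = d and m ≤ r, therefore m ≤ d. Since d ≤ m, m = d. Since a < m, a < d. d ≤ j, so a < j.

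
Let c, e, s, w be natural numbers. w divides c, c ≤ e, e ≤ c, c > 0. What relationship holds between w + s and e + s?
w + s ≤ e + s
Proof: Since c ≤ e and e ≤ c, c = e. Since w divides c and c > 0, w ≤ c. Since c = e, w ≤ e. Then w + s ≤ e + s.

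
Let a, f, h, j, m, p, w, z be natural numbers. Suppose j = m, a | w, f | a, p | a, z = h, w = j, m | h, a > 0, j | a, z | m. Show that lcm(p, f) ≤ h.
Since w = j and a | w, a | j. j | a, so a = j. Since j = m, a = m. From z = h and z | m, h | m. Since m | h, m = h. Since a = m, a = h. p | a and f | a, hence lcm(p, f) | a. Since a > 0, lcm(p, f) ≤ a. a = h, so lcm(p, f) ≤ h.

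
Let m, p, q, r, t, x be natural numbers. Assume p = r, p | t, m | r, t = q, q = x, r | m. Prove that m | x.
r | m and m | r, thus r = m. Because t = q and p | t, p | q. Since q = x, p | x. p = r, so r | x. Since r = m, m | x.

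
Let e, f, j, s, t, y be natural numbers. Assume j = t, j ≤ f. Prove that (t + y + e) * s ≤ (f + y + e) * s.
Since j = t and j ≤ f, t ≤ f. Then t + y ≤ f + y. Then t + y + e ≤ f + y + e. Then (t + y + e) * s ≤ (f + y + e) * s.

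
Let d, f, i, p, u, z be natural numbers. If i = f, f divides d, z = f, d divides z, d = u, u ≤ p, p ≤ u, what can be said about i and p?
i = p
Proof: z = f and d divides z, hence d divides f. f divides d, so f = d. i = f, so i = d. Because d = u, i = u. u ≤ p and p ≤ u, thus u = p. i = u, so i = p.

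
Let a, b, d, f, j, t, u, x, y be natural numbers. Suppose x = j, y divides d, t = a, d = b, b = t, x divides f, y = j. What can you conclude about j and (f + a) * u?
j divides (f + a) * u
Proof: Because x = j and x divides f, j divides f. Because b = t and t = a, b = a. From d = b and y divides d, y divides b. Since y = j, j divides b. Since b = a, j divides a. j divides f, so j divides f + a. Then j divides (f + a) * u.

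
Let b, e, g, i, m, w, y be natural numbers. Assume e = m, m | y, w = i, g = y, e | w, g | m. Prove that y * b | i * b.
Since g = y and g | m, y | m. m | y, so m = y. Since e = m, e = y. Since w = i and e | w, e | i. Since e = y, y | i. Then y * b | i * b.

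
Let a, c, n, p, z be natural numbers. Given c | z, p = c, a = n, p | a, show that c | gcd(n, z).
p = c and p | a, thus c | a. From a = n, c | n. Since c | z, c | gcd(n, z).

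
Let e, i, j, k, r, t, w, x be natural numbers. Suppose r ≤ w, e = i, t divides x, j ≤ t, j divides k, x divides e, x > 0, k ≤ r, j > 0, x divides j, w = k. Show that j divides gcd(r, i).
w = k and r ≤ w, therefore r ≤ k. Since k ≤ r, k = r. Since j divides k, j divides r. x divides j and j > 0, so x ≤ j. From t divides x and x > 0, t ≤ x. Since j ≤ t, j ≤ x. Since x ≤ j, x = j. e = i and x divides e, therefore x divides i. Since x = j, j divides i. j divides r, so j divides gcd(r, i).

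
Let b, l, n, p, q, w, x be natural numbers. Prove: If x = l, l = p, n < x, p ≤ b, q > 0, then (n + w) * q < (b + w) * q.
Because x = l and l = p, x = p. From n < x, n < p. Since p ≤ b, n < b. Then n + w < b + w. Since q > 0, by multiplying by a positive, (n + w) * q < (b + w) * q.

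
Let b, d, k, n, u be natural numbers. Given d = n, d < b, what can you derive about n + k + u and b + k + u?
n + k + u < b + k + u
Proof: From d = n and d < b, n < b. Then n + k < b + k. Then n + k + u < b + k + u.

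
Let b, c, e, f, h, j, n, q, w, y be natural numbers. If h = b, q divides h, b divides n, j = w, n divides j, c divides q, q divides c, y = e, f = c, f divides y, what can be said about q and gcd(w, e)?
q divides gcd(w, e)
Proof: From h = b and q divides h, q divides b. Since b divides n, q divides n. j = w and n divides j, so n divides w. From q divides n, q divides w. c divides q and q divides c, so c = q. From f = c and f divides y, c divides y. Since y = e, c divides e. c = q, so q divides e. From q divides w, q divides gcd(w, e).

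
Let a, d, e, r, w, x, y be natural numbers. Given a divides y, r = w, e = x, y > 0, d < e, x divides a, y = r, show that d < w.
Because y = r and r = w, y = w. e = x and d < e, therefore d < x. x divides a and a divides y, therefore x divides y. y > 0, so x ≤ y. d < x, so d < y. y = w, so d < w.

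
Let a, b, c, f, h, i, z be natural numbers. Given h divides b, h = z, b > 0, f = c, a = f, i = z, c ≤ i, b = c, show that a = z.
a = f and f = c, thus a = c. i = z and c ≤ i, hence c ≤ z. h divides b and b > 0, thus h ≤ b. Because b = c, h ≤ c. Since h = z, z ≤ c. Since c ≤ z, c = z. Since a = c, a = z.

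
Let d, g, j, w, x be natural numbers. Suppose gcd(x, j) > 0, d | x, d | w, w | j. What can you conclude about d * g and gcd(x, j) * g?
d * g ≤ gcd(x, j) * g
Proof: Since d | w and w | j, d | j. d | x, so d | gcd(x, j). gcd(x, j) > 0, so d ≤ gcd(x, j). Then d * g ≤ gcd(x, j) * g.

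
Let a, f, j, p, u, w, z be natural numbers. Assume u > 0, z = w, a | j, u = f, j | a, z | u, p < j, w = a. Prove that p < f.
a | j and j | a, so a = j. Since w = a, w = j. z | u and u > 0, thus z ≤ u. Since u = f, z ≤ f. z = w, so w ≤ f. w = j, so j ≤ f. Because p < j, p < f.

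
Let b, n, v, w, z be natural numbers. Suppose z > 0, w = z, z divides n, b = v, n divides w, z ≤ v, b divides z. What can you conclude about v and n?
v = n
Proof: b = v and b divides z, so v divides z. Since z > 0, v ≤ z. Since z ≤ v, v = z. Since w = z and n divides w, n divides z. z divides n, so z = n. From v = z, v = n.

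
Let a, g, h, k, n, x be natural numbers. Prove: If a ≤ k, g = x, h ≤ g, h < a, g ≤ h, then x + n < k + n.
h ≤ g and g ≤ h, thus h = g. Since g = x, h = x. h < a and a ≤ k, hence h < k. Since h = x, x < k. Then x + n < k + n.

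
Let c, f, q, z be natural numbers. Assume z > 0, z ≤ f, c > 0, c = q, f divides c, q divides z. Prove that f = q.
f divides c and c > 0, therefore f ≤ c. c = q, so f ≤ q. q divides z and z > 0, thus q ≤ z. Since z ≤ f, q ≤ f. f ≤ q, so f = q.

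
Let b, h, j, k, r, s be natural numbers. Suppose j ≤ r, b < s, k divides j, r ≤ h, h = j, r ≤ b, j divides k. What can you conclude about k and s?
k < s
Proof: h = j and r ≤ h, thus r ≤ j. j ≤ r, so r = j. j divides k and k divides j, thus j = k. r = j, so r = k. Since r ≤ b, k ≤ b. Since b < s, k < s.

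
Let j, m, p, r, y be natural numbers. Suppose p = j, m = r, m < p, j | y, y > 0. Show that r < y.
Because p = j and m < p, m < j. From j | y and y > 0, j ≤ y. Since m < j, m < y. m = r, so r < y.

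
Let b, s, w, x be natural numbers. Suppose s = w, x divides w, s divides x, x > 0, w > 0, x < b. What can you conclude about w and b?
w < b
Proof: x divides w and w > 0, so x ≤ w. Because s = w and s divides x, w divides x. Since x > 0, w ≤ x. x ≤ w, so x = w. x < b, so w < b.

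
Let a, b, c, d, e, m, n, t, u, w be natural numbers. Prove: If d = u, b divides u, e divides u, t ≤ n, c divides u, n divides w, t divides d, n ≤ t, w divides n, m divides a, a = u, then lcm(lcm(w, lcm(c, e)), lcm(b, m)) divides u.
From t ≤ n and n ≤ t, t = n. n divides w and w divides n, thus n = w. t = n, so t = w. d = u and t divides d, hence t divides u. Since t = w, w divides u. Because c divides u and e divides u, lcm(c, e) divides u. w divides u, so lcm(w, lcm(c, e)) divides u. a = u and m divides a, therefore m divides u. Since b divides u, lcm(b, m) divides u. lcm(w, lcm(c, e)) divides u, so lcm(lcm(w, lcm(c, e)), lcm(b, m)) divides u.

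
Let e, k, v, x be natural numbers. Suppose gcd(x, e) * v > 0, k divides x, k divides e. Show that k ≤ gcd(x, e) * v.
Because k divides x and k divides e, k divides gcd(x, e). Then k divides gcd(x, e) * v. gcd(x, e) * v > 0, so k ≤ gcd(x, e) * v.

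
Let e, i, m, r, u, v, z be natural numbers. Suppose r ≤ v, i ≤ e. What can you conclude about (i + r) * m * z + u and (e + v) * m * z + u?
(i + r) * m * z + u ≤ (e + v) * m * z + u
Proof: i ≤ e and r ≤ v, thus i + r ≤ e + v. Then (i + r) * m ≤ (e + v) * m. Then (i + r) * m * z ≤ (e + v) * m * z. Then (i + r) * m * z + u ≤ (e + v) * m * z + u.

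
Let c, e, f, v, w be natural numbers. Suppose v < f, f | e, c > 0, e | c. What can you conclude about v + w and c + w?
v + w < c + w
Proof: Because f | e and e | c, f | c. Since c > 0, f ≤ c. Since v < f, v < c. Then v + w < c + w.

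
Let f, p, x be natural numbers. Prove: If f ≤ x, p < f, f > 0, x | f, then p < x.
x | f and f > 0, therefore x ≤ f. f ≤ x, so f = x. p < f, so p < x.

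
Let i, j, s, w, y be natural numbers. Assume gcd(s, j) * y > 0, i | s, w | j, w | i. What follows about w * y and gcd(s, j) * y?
w * y ≤ gcd(s, j) * y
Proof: Because w | i and i | s, w | s. Because w | j, w | gcd(s, j). Then w * y | gcd(s, j) * y. gcd(s, j) * y > 0, so w * y ≤ gcd(s, j) * y.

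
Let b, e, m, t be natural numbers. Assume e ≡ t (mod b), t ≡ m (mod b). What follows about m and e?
m ≡ e (mod b)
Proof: Because e ≡ t (mod b) and t ≡ m (mod b), e ≡ m (mod b). Then m ≡ e (mod b).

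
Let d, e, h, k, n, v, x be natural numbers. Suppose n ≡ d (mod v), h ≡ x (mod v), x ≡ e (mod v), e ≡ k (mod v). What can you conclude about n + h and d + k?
n + h ≡ d + k (mod v)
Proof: h ≡ x (mod v) and x ≡ e (mod v), so h ≡ e (mod v). e ≡ k (mod v), so h ≡ k (mod v). Since n ≡ d (mod v), n + h ≡ d + k (mod v).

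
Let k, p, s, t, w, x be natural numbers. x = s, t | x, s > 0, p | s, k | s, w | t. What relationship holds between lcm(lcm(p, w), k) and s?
lcm(lcm(p, w), k) ≤ s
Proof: w | t and t | x, thus w | x. Since x = s, w | s. Since p | s, lcm(p, w) | s. Since k | s, lcm(lcm(p, w), k) | s. Because s > 0, lcm(lcm(p, w), k) ≤ s.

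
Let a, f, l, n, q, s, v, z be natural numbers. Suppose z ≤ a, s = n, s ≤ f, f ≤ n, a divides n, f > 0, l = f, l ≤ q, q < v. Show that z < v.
s = n and s ≤ f, hence n ≤ f. f ≤ n, so n = f. Since a divides n, a divides f. f > 0, so a ≤ f. Since z ≤ a, z ≤ f. From l = f and l ≤ q, f ≤ q. Since q < v, f < v. z ≤ f, so z < v.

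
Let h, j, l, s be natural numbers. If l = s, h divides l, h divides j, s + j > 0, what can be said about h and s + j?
h ≤ s + j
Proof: Because l = s and h divides l, h divides s. Because h divides j, h divides s + j. Since s + j > 0, h ≤ s + j.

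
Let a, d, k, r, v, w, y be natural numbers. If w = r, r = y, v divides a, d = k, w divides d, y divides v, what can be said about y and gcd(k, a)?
y divides gcd(k, a)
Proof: Since w = r and r = y, w = y. d = k and w divides d, hence w divides k. Since w = y, y divides k. y divides v and v divides a, hence y divides a. Since y divides k, y divides gcd(k, a).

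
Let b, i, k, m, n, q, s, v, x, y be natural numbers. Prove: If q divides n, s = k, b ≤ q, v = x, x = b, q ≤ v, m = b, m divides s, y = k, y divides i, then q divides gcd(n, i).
From v = x and x = b, v = b. Since q ≤ v, q ≤ b. From b ≤ q, b = q. Because m = b and m divides s, b divides s. Since b = q, q divides s. Since s = k, q divides k. y = k and y divides i, thus k divides i. Because q divides k, q divides i. q divides n, so q divides gcd(n, i).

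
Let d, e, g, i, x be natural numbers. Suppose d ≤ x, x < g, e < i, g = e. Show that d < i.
From g = e and x < g, x < e. Since e < i, x < i. d ≤ x, so d < i.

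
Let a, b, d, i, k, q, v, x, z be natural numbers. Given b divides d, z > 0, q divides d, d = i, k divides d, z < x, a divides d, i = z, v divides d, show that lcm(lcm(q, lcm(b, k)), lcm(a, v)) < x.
d = i and i = z, therefore d = z. b divides d and k divides d, hence lcm(b, k) divides d. Since q divides d, lcm(q, lcm(b, k)) divides d. a divides d and v divides d, therefore lcm(a, v) divides d. Since lcm(q, lcm(b, k)) divides d, lcm(lcm(q, lcm(b, k)), lcm(a, v)) divides d. d = z, so lcm(lcm(q, lcm(b, k)), lcm(a, v)) divides z. z > 0, so lcm(lcm(q, lcm(b, k)), lcm(a, v)) ≤ z. Because z < x, lcm(lcm(q, lcm(b, k)), lcm(a, v)) < x.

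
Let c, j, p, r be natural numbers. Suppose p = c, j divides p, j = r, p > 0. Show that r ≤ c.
j = r and j divides p, so r divides p. Because p > 0, r ≤ p. Since p = c, r ≤ c.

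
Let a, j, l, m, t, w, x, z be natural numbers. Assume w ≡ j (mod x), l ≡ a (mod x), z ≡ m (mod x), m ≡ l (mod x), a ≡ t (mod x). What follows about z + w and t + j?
z + w ≡ t + j (mod x)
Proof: z ≡ m (mod x) and m ≡ l (mod x), therefore z ≡ l (mod x). l ≡ a (mod x), so z ≡ a (mod x). Since a ≡ t (mod x), z ≡ t (mod x). Since w ≡ j (mod x), z + w ≡ t + j (mod x).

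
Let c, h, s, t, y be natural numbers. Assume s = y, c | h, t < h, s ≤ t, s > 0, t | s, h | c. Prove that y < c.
From h | c and c | h, h = c. Because t | s and s > 0, t ≤ s. s ≤ t, so t = s. s = y, so t = y. Since t < h, y < h. h = c, so y < c.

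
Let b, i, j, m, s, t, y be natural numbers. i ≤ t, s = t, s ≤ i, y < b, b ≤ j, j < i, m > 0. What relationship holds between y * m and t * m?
y * m < t * m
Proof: s = t and s ≤ i, hence t ≤ i. Because i ≤ t, i = t. b ≤ j and j < i, therefore b < i. Since y < b, y < i. Since i = t, y < t. Using m > 0, by multiplying by a positive, y * m < t * m.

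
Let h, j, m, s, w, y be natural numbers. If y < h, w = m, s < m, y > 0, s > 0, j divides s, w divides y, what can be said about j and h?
j < h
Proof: Because j divides s and s > 0, j ≤ s. Because w = m and w divides y, m divides y. y > 0, so m ≤ y. Since s < m, s < y. From j ≤ s, j < y. Because y < h, j < h.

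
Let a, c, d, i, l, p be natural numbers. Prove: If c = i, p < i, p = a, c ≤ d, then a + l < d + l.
Because p = a and p < i, a < i. Because c = i and c ≤ d, i ≤ d. a < i, so a < d. Then a + l < d + l.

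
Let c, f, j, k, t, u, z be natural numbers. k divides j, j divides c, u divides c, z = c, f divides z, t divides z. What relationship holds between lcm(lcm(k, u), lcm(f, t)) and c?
lcm(lcm(k, u), lcm(f, t)) divides c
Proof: k divides j and j divides c, so k divides c. Since u divides c, lcm(k, u) divides c. Since f divides z and t divides z, lcm(f, t) divides z. Since z = c, lcm(f, t) divides c. lcm(k, u) divides c, so lcm(lcm(k, u), lcm(f, t)) divides c.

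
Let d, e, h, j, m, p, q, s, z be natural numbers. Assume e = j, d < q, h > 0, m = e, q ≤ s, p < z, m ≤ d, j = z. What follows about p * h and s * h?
p * h < s * h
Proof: e = j and j = z, thus e = z. Since m ≤ d and d < q, m < q. q ≤ s, so m < s. m = e, so e < s. Since e = z, z < s. Since p < z, p < s. Since h > 0, p * h < s * h.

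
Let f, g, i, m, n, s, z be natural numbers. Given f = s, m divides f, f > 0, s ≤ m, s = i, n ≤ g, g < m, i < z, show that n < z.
m divides f and f > 0, thus m ≤ f. Since f = s, m ≤ s. Since s ≤ m, m = s. s = i, so m = i. n ≤ g and g < m, so n < m. Since m = i, n < i. i < z, so n < z.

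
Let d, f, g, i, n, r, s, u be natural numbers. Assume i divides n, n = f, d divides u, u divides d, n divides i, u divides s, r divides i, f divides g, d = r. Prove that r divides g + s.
Since i divides n and n divides i, i = n. n = f, so i = f. Because r divides i, r divides f. f divides g, so r divides g. From u divides d and d divides u, u = d. u divides s, so d divides s. Since d = r, r divides s. r divides g, so r divides g + s.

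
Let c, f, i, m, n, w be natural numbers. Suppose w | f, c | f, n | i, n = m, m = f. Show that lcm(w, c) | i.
Since w | f and c | f, lcm(w, c) | f. n = m and m = f, thus n = f. n | i, so f | i. Since lcm(w, c) | f, lcm(w, c) | i.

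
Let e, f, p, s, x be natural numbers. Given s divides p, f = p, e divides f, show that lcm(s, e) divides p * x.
f = p and e divides f, hence e divides p. s divides p, so lcm(s, e) divides p. Then lcm(s, e) divides p * x.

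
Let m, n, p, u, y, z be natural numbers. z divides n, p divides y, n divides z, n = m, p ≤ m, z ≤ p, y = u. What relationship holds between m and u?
m divides u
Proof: z divides n and n divides z, so z = n. n = m, so z = m. z ≤ p, so m ≤ p. p ≤ m, so p = m. y = u and p divides y, hence p divides u. p = m, so m divides u.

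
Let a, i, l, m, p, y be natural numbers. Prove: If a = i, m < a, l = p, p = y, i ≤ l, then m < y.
a = i and m < a, hence m < i. From l = p and p = y, l = y. Since i ≤ l, i ≤ y. Since m < i, m < y.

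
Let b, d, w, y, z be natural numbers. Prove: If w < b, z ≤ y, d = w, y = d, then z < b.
Because y = d and d = w, y = w. z ≤ y, so z ≤ w. w < b, so z < b.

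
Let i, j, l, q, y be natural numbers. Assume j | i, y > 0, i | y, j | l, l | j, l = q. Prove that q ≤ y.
j | l and l | j, thus j = l. Since l = q, j = q. Since j | i and i | y, j | y. Because y > 0, j ≤ y. Since j = q, q ≤ y.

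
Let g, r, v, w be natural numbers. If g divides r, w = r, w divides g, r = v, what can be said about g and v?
g = v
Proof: w = r and w divides g, therefore r divides g. Since g divides r, g = r. Since r = v, g = v.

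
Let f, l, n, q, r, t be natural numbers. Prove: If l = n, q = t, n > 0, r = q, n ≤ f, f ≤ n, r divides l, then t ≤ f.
n ≤ f and f ≤ n, hence n = f. l = n and r divides l, therefore r divides n. Since r = q, q divides n. n > 0, so q ≤ n. Since n = f, q ≤ f. q = t, so t ≤ f.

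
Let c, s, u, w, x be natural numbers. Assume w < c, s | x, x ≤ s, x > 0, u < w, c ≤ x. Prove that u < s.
s | x and x > 0, hence s ≤ x. Since x ≤ s, x = s. w < c and c ≤ x, hence w < x. Since u < w, u < x. Since x = s, u < s.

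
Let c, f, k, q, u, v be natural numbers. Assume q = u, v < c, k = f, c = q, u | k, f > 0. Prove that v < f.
Since c = q and v < c, v < q. Since q = u, v < u. From k = f and u | k, u | f. f > 0, so u ≤ f. v < u, so v < f.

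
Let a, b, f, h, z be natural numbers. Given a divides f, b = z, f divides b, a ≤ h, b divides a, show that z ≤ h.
Since a divides f and f divides b, a divides b. b divides a, so a = b. Since b = z, a = z. a ≤ h, so z ≤ h.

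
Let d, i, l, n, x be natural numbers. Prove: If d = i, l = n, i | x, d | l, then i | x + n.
d = i and d | l, thus i | l. Since l = n, i | n. Since i | x, i | x + n.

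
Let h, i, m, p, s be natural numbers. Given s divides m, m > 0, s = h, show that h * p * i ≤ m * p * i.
From s divides m and m > 0, s ≤ m. s = h, so h ≤ m. By multiplying by a non-negative, h * p ≤ m * p. By multiplying by a non-negative, h * p * i ≤ m * p * i.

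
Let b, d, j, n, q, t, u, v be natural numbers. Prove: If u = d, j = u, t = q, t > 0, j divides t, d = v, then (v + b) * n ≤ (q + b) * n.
j = u and u = d, hence j = d. Since d = v, j = v. Because j divides t and t > 0, j ≤ t. t = q, so j ≤ q. Because j = v, v ≤ q. Then v + b ≤ q + b. By multiplying by a non-negative, (v + b) * n ≤ (q + b) * n.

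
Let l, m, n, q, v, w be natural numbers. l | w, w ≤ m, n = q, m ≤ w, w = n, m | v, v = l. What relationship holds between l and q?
l = q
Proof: m ≤ w and w ≤ m, thus m = w. m | v, so w | v. Since v = l, w | l. l | w, so l = w. w = n, so l = n. Since n = q, l = q.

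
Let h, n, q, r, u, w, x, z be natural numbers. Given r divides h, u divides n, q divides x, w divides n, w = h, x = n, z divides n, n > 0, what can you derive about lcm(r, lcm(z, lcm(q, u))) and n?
lcm(r, lcm(z, lcm(q, u))) ≤ n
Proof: w = h and w divides n, hence h divides n. r divides h, so r divides n. x = n and q divides x, so q divides n. Because u divides n, lcm(q, u) divides n. z divides n, so lcm(z, lcm(q, u)) divides n. r divides n, so lcm(r, lcm(z, lcm(q, u))) divides n. Because n > 0, lcm(r, lcm(z, lcm(q, u))) ≤ n.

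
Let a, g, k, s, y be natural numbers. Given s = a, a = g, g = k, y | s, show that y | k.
From s = a and a = g, s = g. g = k, so s = k. Because y | s, y | k.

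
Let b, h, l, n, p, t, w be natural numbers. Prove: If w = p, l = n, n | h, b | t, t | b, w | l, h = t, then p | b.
From l = n and w | l, w | n. t | b and b | t, thus t = b. Since h = t, h = b. n | h, so n | b. w | n, so w | b. Since w = p, p | b.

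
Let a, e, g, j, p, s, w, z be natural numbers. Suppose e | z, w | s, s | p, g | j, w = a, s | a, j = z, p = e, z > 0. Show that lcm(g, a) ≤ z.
j = z and g | j, therefore g | z. From w = a and w | s, a | s. Since s | a, s = a. Because p = e and s | p, s | e. From e | z, s | z. Since s = a, a | z. g | z, so lcm(g, a) | z. z > 0, so lcm(g, a) ≤ z.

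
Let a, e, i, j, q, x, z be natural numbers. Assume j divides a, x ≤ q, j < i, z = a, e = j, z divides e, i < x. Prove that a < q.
e = j and z divides e, so z divides j. z = a, so a divides j. j divides a, so j = a. Since i < x and x ≤ q, i < q. j < i, so j < q. j = a, so a < q.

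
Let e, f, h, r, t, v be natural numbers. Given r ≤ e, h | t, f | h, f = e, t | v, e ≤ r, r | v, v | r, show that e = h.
f = e and f | h, so e | h. v | r and r | v, therefore v = r. Because r ≤ e and e ≤ r, r = e. v = r, so v = e. Since h | t and t | v, h | v. v = e, so h | e. e | h, so e = h.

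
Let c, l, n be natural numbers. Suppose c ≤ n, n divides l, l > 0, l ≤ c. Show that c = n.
From n divides l and l > 0, n ≤ l. Since l ≤ c, n ≤ c. c ≤ n, so c = n.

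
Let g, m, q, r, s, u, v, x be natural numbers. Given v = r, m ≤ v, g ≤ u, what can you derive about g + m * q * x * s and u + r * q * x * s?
g + m * q * x * s ≤ u + r * q * x * s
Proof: v = r and m ≤ v, so m ≤ r. By multiplying by a non-negative, m * q ≤ r * q. By multiplying by a non-negative, m * q * x ≤ r * q * x. By multiplying by a non-negative, m * q * x * s ≤ r * q * x * s. g ≤ u, so g + m * q * x * s ≤ u + r * q * x * s.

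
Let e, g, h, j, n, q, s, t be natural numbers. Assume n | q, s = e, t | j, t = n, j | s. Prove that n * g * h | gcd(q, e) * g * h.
Since t | j and j | s, t | s. t = n, so n | s. Since s = e, n | e. From n | q, n | gcd(q, e). Then n * g | gcd(q, e) * g. Then n * g * h | gcd(q, e) * g * h.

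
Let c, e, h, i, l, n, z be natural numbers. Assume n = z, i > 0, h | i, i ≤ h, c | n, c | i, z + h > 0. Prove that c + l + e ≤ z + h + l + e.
n = z and c | n, thus c | z. h | i and i > 0, therefore h ≤ i. i ≤ h, so i = h. c | i, so c | h. Since c | z, c | z + h. Since z + h > 0, c ≤ z + h. Then c + l ≤ z + h + l. Then c + l + e ≤ z + h + l + e.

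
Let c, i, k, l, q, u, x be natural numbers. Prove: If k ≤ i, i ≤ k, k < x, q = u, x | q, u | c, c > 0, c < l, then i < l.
k ≤ i and i ≤ k, so k = i. Since k < x, i < x. q = u and x | q, therefore x | u. u | c, so x | c. Since c > 0, x ≤ c. i < x, so i < c. Since c < l, i < l.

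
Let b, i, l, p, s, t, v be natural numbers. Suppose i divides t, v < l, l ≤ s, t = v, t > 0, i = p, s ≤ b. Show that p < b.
Because i divides t and t > 0, i ≤ t. t = v, so i ≤ v. Since i = p, p ≤ v. l ≤ s and s ≤ b, therefore l ≤ b. Because v < l, v < b. Since p ≤ v, p < b.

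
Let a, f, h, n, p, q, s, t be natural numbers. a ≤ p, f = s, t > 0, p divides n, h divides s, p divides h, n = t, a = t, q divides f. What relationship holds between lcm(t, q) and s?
lcm(t, q) divides s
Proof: n = t and p divides n, hence p divides t. t > 0, so p ≤ t. Since a = t and a ≤ p, t ≤ p. p ≤ t, so p = t. Because p divides h and h divides s, p divides s. p = t, so t divides s. Since f = s and q divides f, q divides s. t divides s, so lcm(t, q) divides s.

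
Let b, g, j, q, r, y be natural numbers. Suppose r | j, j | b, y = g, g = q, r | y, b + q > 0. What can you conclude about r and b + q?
r ≤ b + q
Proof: Because r | j and j | b, r | b. y = g and g = q, thus y = q. Since r | y, r | q. Because r | b, r | b + q. Since b + q > 0, r ≤ b + q.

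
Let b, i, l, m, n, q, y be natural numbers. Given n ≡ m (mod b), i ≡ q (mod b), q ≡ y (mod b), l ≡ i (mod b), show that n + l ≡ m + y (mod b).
l ≡ i (mod b) and i ≡ q (mod b), therefore l ≡ q (mod b). q ≡ y (mod b), so l ≡ y (mod b). n ≡ m (mod b), so n + l ≡ m + y (mod b).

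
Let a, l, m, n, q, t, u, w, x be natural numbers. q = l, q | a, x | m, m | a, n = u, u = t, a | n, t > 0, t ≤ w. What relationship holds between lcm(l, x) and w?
lcm(l, x) ≤ w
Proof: Since q = l and q | a, l | a. x | m and m | a, thus x | a. l | a, so lcm(l, x) | a. Because n = u and u = t, n = t. Since a | n, a | t. lcm(l, x) | a, so lcm(l, x) | t. t > 0, so lcm(l, x) ≤ t. t ≤ w, so lcm(l, x) ≤ w.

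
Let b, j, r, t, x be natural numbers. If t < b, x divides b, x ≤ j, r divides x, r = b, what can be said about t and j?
t < j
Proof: r = b and r divides x, hence b divides x. Because x divides b, b = x. From t < b, t < x. From x ≤ j, t < j.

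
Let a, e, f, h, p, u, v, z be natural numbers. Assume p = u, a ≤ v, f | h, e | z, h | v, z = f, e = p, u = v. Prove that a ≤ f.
p = u and u = v, therefore p = v. e = p and e | z, so p | z. z = f, so p | f. Since p = v, v | f. f | h and h | v, so f | v. v | f, so v = f. From a ≤ v, a ≤ f.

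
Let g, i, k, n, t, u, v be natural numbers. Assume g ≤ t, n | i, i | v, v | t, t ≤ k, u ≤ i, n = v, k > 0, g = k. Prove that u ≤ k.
n = v and n | i, therefore v | i. Because i | v, i = v. Since u ≤ i, u ≤ v. From g = k and g ≤ t, k ≤ t. Since t ≤ k, t = k. Since v | t, v | k. Since k > 0, v ≤ k. u ≤ v, so u ≤ k.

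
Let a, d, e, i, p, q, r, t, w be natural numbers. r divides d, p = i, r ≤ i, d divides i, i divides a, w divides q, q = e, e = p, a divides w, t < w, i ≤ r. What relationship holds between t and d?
t < d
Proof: Since e = p and p = i, e = i. q = e and w divides q, so w divides e. Since e = i, w divides i. Since i divides a and a divides w, i divides w. w divides i, so w = i. r ≤ i and i ≤ r, hence r = i. Since r divides d, i divides d. d divides i, so i = d. Because w = i, w = d. t < w, so t < d.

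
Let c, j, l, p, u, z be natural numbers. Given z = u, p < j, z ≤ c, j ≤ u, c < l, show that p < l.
p < j and j ≤ u, therefore p < u. From z = u and z ≤ c, u ≤ c. c < l, so u < l. p < u, so p < l.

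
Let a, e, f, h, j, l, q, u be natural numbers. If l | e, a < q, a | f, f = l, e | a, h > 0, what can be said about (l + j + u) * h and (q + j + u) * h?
(l + j + u) * h < (q + j + u) * h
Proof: f = l and a | f, therefore a | l. From l | e and e | a, l | a. Since a | l, a = l. a < q, so l < q. Then l + j < q + j. Then l + j + u < q + j + u. Because h > 0, (l + j + u) * h < (q + j + u) * h.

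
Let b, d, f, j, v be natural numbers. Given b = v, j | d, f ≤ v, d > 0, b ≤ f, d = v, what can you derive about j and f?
j ≤ f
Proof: From b = v and b ≤ f, v ≤ f. f ≤ v, so v = f. Since d = v, d = f. j | d and d > 0, hence j ≤ d. Because d = f, j ≤ f.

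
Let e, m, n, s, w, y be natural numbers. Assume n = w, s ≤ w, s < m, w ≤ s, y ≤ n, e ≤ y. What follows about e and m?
e < m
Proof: n = w and y ≤ n, so y ≤ w. Because e ≤ y, e ≤ w. s ≤ w and w ≤ s, thus s = w. s < m, so w < m. e ≤ w, so e < m.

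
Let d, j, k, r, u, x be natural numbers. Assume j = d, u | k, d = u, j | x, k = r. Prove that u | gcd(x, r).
j = d and d = u, therefore j = u. Since j | x, u | x. Since k = r and u | k, u | r. Since u | x, u | gcd(x, r).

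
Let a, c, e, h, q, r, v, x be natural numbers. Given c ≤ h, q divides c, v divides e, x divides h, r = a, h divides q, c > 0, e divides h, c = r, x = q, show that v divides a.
Because x = q and x divides h, q divides h. h divides q, so q = h. q divides c, so h divides c. Since c > 0, h ≤ c. Since c ≤ h, h = c. c = r, so h = r. Since r = a, h = a. From e divides h, e divides a. Since v divides e, v divides a.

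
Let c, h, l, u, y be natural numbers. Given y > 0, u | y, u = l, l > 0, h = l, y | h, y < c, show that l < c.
h = l and y | h, hence y | l. l > 0, so y ≤ l. Since u = l and u | y, l | y. Since y > 0, l ≤ y. From y ≤ l, y = l. Since y < c, l < c.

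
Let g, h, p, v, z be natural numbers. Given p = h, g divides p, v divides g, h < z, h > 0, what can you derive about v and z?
v < z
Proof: From p = h and g divides p, g divides h. Since v divides g, v divides h. Since h > 0, v ≤ h. h < z, so v < z.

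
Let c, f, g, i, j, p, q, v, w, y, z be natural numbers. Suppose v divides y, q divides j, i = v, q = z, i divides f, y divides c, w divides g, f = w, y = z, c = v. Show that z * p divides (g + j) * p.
c = v and y divides c, therefore y divides v. Since v divides y, v = y. y = z, so v = z. Since i = v and i divides f, v divides f. f = w, so v divides w. w divides g, so v divides g. v = z, so z divides g. q = z and q divides j, hence z divides j. Since z divides g, z divides g + j. Then z * p divides (g + j) * p.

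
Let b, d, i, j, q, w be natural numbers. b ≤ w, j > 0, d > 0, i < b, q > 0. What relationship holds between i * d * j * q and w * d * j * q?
i * d * j * q < w * d * j * q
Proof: From i < b and b ≤ w, i < w. From d > 0, i * d < w * d. Since j > 0, i * d * j < w * d * j. Since q > 0, i * d * j * q < w * d * j * q.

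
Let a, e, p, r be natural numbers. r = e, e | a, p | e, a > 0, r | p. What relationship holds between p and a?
p ≤ a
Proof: From r = e and r | p, e | p. Since p | e, e = p. Since e | a and a > 0, e ≤ a. Since e = p, p ≤ a.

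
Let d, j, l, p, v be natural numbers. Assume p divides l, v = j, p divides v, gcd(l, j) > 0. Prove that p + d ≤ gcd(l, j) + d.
v = j and p divides v, therefore p divides j. Since p divides l, p divides gcd(l, j). gcd(l, j) > 0, so p ≤ gcd(l, j). Then p + d ≤ gcd(l, j) + d.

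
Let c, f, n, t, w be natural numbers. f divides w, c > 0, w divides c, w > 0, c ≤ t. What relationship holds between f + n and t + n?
f + n ≤ t + n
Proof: From f divides w and w > 0, f ≤ w. Since w divides c and c > 0, w ≤ c. From f ≤ w, f ≤ c. Because c ≤ t, f ≤ t. Then f + n ≤ t + n.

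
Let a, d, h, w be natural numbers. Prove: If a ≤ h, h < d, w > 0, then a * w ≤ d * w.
Since a ≤ h and h < d, a < d. Since w > 0, by multiplying by a positive, a * w < d * w. Then a * w ≤ d * w.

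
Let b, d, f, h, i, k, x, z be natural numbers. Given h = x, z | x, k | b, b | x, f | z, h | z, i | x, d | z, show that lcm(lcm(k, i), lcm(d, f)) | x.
Since k | b and b | x, k | x. i | x, so lcm(k, i) | x. h = x and h | z, thus x | z. z | x, so z = x. d | z and f | z, therefore lcm(d, f) | z. Since z = x, lcm(d, f) | x. lcm(k, i) | x, so lcm(lcm(k, i), lcm(d, f)) | x.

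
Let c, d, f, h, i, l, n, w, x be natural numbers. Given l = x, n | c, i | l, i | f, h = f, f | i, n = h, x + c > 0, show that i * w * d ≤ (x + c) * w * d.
l = x and i | l, hence i | x. f | i and i | f, thus f = i. Since h = f, h = i. From n = h, n = i. n | c, so i | c. i | x, so i | x + c. From x + c > 0, i ≤ x + c. Then i * w ≤ (x + c) * w. Then i * w * d ≤ (x + c) * w * d.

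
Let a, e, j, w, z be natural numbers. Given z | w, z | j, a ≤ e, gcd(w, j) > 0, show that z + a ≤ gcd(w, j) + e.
From z | w and z | j, z | gcd(w, j). Since gcd(w, j) > 0, z ≤ gcd(w, j). Since a ≤ e, z + a ≤ gcd(w, j) + e.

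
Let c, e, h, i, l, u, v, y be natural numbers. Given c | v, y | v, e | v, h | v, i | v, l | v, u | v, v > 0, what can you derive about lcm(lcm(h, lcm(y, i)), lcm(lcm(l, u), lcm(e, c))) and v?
lcm(lcm(h, lcm(y, i)), lcm(lcm(l, u), lcm(e, c))) ≤ v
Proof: y | v and i | v, therefore lcm(y, i) | v. h | v, so lcm(h, lcm(y, i)) | v. Since l | v and u | v, lcm(l, u) | v. Because e | v and c | v, lcm(e, c) | v. Because lcm(l, u) | v, lcm(lcm(l, u), lcm(e, c)) | v. lcm(h, lcm(y, i)) | v, so lcm(lcm(h, lcm(y, i)), lcm(lcm(l, u), lcm(e, c))) | v. From v > 0, lcm(lcm(h, lcm(y, i)), lcm(lcm(l, u), lcm(e, c))) ≤ v.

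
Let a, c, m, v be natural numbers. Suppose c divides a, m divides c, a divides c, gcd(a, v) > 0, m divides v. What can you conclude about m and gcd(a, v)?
m ≤ gcd(a, v)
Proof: c divides a and a divides c, therefore c = a. Since m divides c, m divides a. Since m divides v, m divides gcd(a, v). Since gcd(a, v) > 0, m ≤ gcd(a, v).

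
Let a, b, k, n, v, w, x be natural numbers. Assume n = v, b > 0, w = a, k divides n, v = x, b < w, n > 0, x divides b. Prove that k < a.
k divides n and n > 0, therefore k ≤ n. n = v, so k ≤ v. v = x, so k ≤ x. Since x divides b and b > 0, x ≤ b. k ≤ x, so k ≤ b. b < w, so k < w. Since w = a, k < a.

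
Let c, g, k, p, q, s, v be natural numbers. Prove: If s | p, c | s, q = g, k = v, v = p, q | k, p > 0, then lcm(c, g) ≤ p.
c | s and s | p, so c | p. k = v and q | k, therefore q | v. q = g, so g | v. Because v = p, g | p. Since c | p, lcm(c, g) | p. p > 0, so lcm(c, g) ≤ p.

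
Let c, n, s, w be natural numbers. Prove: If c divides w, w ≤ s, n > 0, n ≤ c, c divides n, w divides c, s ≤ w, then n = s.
c divides n and n > 0, hence c ≤ n. n ≤ c, so n = c. Since c divides w and w divides c, c = w. Since n = c, n = w. From w ≤ s and s ≤ w, w = s. Since n = w, n = s.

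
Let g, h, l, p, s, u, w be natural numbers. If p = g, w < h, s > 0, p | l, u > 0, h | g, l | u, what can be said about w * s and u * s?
w * s < u * s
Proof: p = g and p | l, so g | l. Since l | u, g | u. Since h | g, h | u. u > 0, so h ≤ u. w < h, so w < u. Since s > 0, w * s < u * s.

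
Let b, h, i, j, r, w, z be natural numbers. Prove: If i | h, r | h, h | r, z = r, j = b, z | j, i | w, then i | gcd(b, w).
r | h and h | r, hence r = h. Since j = b and z | j, z | b. Since z = r, r | b. Since r = h, h | b. i | h, so i | b. Since i | w, i | gcd(b, w).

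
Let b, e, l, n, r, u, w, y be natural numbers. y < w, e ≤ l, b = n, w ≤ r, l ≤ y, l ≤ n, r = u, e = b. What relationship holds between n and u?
n < u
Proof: e = b and b = n, so e = n. e ≤ l, so n ≤ l. l ≤ n, so l = n. l ≤ y and y < w, hence l < w. l = n, so n < w. r = u and w ≤ r, thus w ≤ u. Because n < w, n < u.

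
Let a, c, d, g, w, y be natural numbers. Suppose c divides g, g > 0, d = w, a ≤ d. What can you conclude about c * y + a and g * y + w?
c * y + a ≤ g * y + w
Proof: c divides g and g > 0, so c ≤ g. By multiplying by a non-negative, c * y ≤ g * y. Because d = w and a ≤ d, a ≤ w. Since c * y ≤ g * y, c * y + a ≤ g * y + w.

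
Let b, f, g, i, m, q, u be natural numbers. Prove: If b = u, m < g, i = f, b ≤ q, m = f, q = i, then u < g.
Because q = i and b ≤ q, b ≤ i. i = f, so b ≤ f. Because b = u, u ≤ f. m = f and m < g, hence f < g. u ≤ f, so u < g.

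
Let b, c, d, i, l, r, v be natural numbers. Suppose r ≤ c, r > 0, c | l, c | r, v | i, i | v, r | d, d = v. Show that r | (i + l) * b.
Because v | i and i | v, v = i. Since d = v, d = i. Since r | d, r | i. From c | r and r > 0, c ≤ r. Because r ≤ c, c = r. c | l, so r | l. r | i, so r | i + l. Then r | (i + l) * b.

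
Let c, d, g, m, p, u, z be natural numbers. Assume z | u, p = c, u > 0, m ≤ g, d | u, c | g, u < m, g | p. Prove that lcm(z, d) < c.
p = c and g | p, therefore g | c. c | g, so g = c. From z | u and d | u, lcm(z, d) | u. Since u > 0, lcm(z, d) ≤ u. From u < m and m ≤ g, u < g. lcm(z, d) ≤ u, so lcm(z, d) < g. Since g = c, lcm(z, d) < c.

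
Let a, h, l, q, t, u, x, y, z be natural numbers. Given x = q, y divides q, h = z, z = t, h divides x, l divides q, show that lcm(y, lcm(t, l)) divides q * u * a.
Because h = z and z = t, h = t. h divides x, so t divides x. x = q, so t divides q. Since l divides q, lcm(t, l) divides q. From y divides q, lcm(y, lcm(t, l)) divides q. Then lcm(y, lcm(t, l)) divides q * u. Then lcm(y, lcm(t, l)) divides q * u * a.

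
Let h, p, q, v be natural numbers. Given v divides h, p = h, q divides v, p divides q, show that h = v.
Because p divides q and q divides v, p divides v. p = h, so h divides v. Because v divides h, h = v.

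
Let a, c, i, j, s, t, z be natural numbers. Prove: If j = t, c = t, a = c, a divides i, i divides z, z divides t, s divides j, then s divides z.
a = c and a divides i, therefore c divides i. i divides z, so c divides z. c = t, so t divides z. z divides t, so t = z. j = t, so j = z. From s divides j, s divides z.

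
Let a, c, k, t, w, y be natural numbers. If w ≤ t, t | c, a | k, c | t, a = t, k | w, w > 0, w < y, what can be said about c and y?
c < y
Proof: a | k and k | w, so a | w. w > 0, so a ≤ w. From a = t, t ≤ w. w ≤ t, so w = t. t | c and c | t, thus t = c. w = t, so w = c. w < y, so c < y.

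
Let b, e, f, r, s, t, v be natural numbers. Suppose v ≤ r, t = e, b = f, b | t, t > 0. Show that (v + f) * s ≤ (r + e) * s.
Since b = f and b | t, f | t. t > 0, so f ≤ t. Since t = e, f ≤ e. v ≤ r, so v + f ≤ r + e. Then (v + f) * s ≤ (r + e) * s.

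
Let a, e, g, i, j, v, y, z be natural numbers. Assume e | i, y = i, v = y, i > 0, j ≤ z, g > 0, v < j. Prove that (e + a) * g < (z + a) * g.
From e | i and i > 0, e ≤ i. Since v = y and y = i, v = i. v < j, so i < j. Since e ≤ i, e < j. j ≤ z, so e < z. Then e + a < z + a. g > 0, so (e + a) * g < (z + a) * g.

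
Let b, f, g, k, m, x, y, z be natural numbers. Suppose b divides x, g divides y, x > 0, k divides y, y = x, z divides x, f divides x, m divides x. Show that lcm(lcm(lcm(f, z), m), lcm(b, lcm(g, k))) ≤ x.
Since f divides x and z divides x, lcm(f, z) divides x. From m divides x, lcm(lcm(f, z), m) divides x. g divides y and k divides y, therefore lcm(g, k) divides y. y = x, so lcm(g, k) divides x. Since b divides x, lcm(b, lcm(g, k)) divides x. Because lcm(lcm(f, z), m) divides x, lcm(lcm(lcm(f, z), m), lcm(b, lcm(g, k))) divides x. Because x > 0, lcm(lcm(lcm(f, z), m), lcm(b, lcm(g, k))) ≤ x.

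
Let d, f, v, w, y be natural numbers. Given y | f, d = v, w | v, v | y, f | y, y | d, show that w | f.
d = v and y | d, thus y | v. Since v | y, v = y. y | f and f | y, thus y = f. From v = y, v = f. Since w | v, w | f.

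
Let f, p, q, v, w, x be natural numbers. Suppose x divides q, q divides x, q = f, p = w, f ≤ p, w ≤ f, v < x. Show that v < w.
x divides q and q divides x, thus x = q. From q = f, x = f. p = w and f ≤ p, thus f ≤ w. Since w ≤ f, f = w. x = f, so x = w. Since v < x, v < w.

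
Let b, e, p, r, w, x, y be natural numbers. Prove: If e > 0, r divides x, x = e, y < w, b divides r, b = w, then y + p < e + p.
From b = w and b divides r, w divides r. Since r divides x, w divides x. x = e, so w divides e. e > 0, so w ≤ e. Since y < w, y < e. Then y + p < e + p.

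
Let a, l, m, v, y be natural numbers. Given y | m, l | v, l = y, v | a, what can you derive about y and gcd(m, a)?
y | gcd(m, a)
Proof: From l = y and l | v, y | v. v | a, so y | a. Since y | m, y | gcd(m, a).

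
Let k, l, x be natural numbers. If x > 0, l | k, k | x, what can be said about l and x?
l ≤ x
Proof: From l | k and k | x, l | x. From x > 0, l ≤ x.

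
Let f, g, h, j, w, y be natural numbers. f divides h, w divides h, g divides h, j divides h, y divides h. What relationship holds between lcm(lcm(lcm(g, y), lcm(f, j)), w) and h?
lcm(lcm(lcm(g, y), lcm(f, j)), w) divides h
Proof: Since g divides h and y divides h, lcm(g, y) divides h. f divides h and j divides h, thus lcm(f, j) divides h. lcm(g, y) divides h, so lcm(lcm(g, y), lcm(f, j)) divides h. Because w divides h, lcm(lcm(lcm(g, y), lcm(f, j)), w) divides h.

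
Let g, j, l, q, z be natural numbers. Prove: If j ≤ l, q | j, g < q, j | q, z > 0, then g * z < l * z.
q | j and j | q, thus q = j. Since g < q, g < j. From j ≤ l, g < l. z > 0, so g * z < l * z.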